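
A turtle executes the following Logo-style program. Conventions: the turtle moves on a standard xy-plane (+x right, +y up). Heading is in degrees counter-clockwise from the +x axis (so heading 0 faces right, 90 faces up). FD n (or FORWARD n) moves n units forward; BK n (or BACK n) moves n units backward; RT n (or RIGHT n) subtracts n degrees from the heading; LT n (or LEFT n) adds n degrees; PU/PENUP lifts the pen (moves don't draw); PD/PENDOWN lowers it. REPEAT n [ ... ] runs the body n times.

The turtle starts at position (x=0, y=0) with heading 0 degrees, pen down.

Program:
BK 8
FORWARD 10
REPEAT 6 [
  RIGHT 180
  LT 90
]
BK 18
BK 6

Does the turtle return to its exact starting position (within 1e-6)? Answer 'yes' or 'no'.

Executing turtle program step by step:
Start: pos=(0,0), heading=0, pen down
BK 8: (0,0) -> (-8,0) [heading=0, draw]
FD 10: (-8,0) -> (2,0) [heading=0, draw]
REPEAT 6 [
  -- iteration 1/6 --
  RT 180: heading 0 -> 180
  LT 90: heading 180 -> 270
  -- iteration 2/6 --
  RT 180: heading 270 -> 90
  LT 90: heading 90 -> 180
  -- iteration 3/6 --
  RT 180: heading 180 -> 0
  LT 90: heading 0 -> 90
  -- iteration 4/6 --
  RT 180: heading 90 -> 270
  LT 90: heading 270 -> 0
  -- iteration 5/6 --
  RT 180: heading 0 -> 180
  LT 90: heading 180 -> 270
  -- iteration 6/6 --
  RT 180: heading 270 -> 90
  LT 90: heading 90 -> 180
]
BK 18: (2,0) -> (20,0) [heading=180, draw]
BK 6: (20,0) -> (26,0) [heading=180, draw]
Final: pos=(26,0), heading=180, 4 segment(s) drawn

Start position: (0, 0)
Final position: (26, 0)
Distance = 26; >= 1e-6 -> NOT closed

Answer: no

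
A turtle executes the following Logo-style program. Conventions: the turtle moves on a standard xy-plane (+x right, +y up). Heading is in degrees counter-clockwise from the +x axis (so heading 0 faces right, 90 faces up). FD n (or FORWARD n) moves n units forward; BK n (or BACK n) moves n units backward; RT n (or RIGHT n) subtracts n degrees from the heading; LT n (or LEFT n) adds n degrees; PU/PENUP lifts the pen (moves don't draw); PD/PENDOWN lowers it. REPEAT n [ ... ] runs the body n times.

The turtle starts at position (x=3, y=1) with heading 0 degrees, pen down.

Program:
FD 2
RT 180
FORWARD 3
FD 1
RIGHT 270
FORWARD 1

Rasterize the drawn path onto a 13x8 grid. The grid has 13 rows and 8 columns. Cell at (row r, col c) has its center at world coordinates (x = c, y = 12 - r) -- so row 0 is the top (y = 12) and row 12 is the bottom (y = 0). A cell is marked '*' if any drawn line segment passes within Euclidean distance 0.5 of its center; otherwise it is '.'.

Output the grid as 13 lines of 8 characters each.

Answer: ........
........
........
........
........
........
........
........
........
........
........
.*****..
.*......

Derivation:
Segment 0: (3,1) -> (5,1)
Segment 1: (5,1) -> (2,1)
Segment 2: (2,1) -> (1,1)
Segment 3: (1,1) -> (1,-0)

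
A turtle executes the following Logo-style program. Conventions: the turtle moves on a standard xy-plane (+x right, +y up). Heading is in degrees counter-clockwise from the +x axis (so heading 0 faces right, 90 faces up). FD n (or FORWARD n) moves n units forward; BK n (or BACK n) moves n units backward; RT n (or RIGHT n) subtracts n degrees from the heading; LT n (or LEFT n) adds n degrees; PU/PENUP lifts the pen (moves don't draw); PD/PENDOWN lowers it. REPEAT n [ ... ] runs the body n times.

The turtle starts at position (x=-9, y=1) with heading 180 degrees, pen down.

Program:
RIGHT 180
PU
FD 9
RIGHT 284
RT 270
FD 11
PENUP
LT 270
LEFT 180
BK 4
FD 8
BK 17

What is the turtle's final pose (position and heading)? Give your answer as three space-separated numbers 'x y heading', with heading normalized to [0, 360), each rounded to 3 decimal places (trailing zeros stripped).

Answer: -7.528 16.275 256

Derivation:
Executing turtle program step by step:
Start: pos=(-9,1), heading=180, pen down
RT 180: heading 180 -> 0
PU: pen up
FD 9: (-9,1) -> (0,1) [heading=0, move]
RT 284: heading 0 -> 76
RT 270: heading 76 -> 166
FD 11: (0,1) -> (-10.673,3.661) [heading=166, move]
PU: pen up
LT 270: heading 166 -> 76
LT 180: heading 76 -> 256
BK 4: (-10.673,3.661) -> (-9.706,7.542) [heading=256, move]
FD 8: (-9.706,7.542) -> (-11.641,-0.22) [heading=256, move]
BK 17: (-11.641,-0.22) -> (-7.528,16.275) [heading=256, move]
Final: pos=(-7.528,16.275), heading=256, 0 segment(s) drawn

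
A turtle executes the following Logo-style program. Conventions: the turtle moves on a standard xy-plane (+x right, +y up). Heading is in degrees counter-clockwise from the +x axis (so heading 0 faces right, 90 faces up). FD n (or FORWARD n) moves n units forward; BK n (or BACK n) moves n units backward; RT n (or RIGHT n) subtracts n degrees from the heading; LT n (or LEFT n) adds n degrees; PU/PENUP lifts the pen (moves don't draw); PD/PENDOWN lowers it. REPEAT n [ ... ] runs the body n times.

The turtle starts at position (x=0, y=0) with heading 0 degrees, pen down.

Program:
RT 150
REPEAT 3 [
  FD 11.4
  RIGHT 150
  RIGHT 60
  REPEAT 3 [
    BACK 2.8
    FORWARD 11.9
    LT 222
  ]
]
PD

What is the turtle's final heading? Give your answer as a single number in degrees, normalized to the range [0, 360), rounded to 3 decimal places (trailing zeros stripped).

Answer: 138

Derivation:
Executing turtle program step by step:
Start: pos=(0,0), heading=0, pen down
RT 150: heading 0 -> 210
REPEAT 3 [
  -- iteration 1/3 --
  FD 11.4: (0,0) -> (-9.873,-5.7) [heading=210, draw]
  RT 150: heading 210 -> 60
  RT 60: heading 60 -> 0
  REPEAT 3 [
    -- iteration 1/3 --
    BK 2.8: (-9.873,-5.7) -> (-12.673,-5.7) [heading=0, draw]
    FD 11.9: (-12.673,-5.7) -> (-0.773,-5.7) [heading=0, draw]
    LT 222: heading 0 -> 222
    -- iteration 2/3 --
    BK 2.8: (-0.773,-5.7) -> (1.308,-3.826) [heading=222, draw]
    FD 11.9: (1.308,-3.826) -> (-7.535,-11.789) [heading=222, draw]
    LT 222: heading 222 -> 84
    -- iteration 3/3 --
    BK 2.8: (-7.535,-11.789) -> (-7.828,-14.574) [heading=84, draw]
    FD 11.9: (-7.828,-14.574) -> (-6.584,-2.739) [heading=84, draw]
    LT 222: heading 84 -> 306
  ]
  -- iteration 2/3 --
  FD 11.4: (-6.584,-2.739) -> (0.117,-11.962) [heading=306, draw]
  RT 150: heading 306 -> 156
  RT 60: heading 156 -> 96
  REPEAT 3 [
    -- iteration 1/3 --
    BK 2.8: (0.117,-11.962) -> (0.409,-14.746) [heading=96, draw]
    FD 11.9: (0.409,-14.746) -> (-0.835,-2.912) [heading=96, draw]
    LT 222: heading 96 -> 318
    -- iteration 2/3 --
    BK 2.8: (-0.835,-2.912) -> (-2.915,-1.038) [heading=318, draw]
    FD 11.9: (-2.915,-1.038) -> (5.928,-9.001) [heading=318, draw]
    LT 222: heading 318 -> 180
    -- iteration 3/3 --
    BK 2.8: (5.928,-9.001) -> (8.728,-9.001) [heading=180, draw]
    FD 11.9: (8.728,-9.001) -> (-3.172,-9.001) [heading=180, draw]
    LT 222: heading 180 -> 42
  ]
  -- iteration 3/3 --
  FD 11.4: (-3.172,-9.001) -> (5.3,-1.373) [heading=42, draw]
  RT 150: heading 42 -> 252
  RT 60: heading 252 -> 192
  REPEAT 3 [
    -- iteration 1/3 --
    BK 2.8: (5.3,-1.373) -> (8.039,-0.79) [heading=192, draw]
    FD 11.9: (8.039,-0.79) -> (-3.601,-3.265) [heading=192, draw]
    LT 222: heading 192 -> 54
    -- iteration 2/3 --
    BK 2.8: (-3.601,-3.265) -> (-5.247,-5.53) [heading=54, draw]
    FD 11.9: (-5.247,-5.53) -> (1.748,4.097) [heading=54, draw]
    LT 222: heading 54 -> 276
    -- iteration 3/3 --
    BK 2.8: (1.748,4.097) -> (1.455,6.882) [heading=276, draw]
    FD 11.9: (1.455,6.882) -> (2.699,-4.953) [heading=276, draw]
    LT 222: heading 276 -> 138
  ]
]
PD: pen down
Final: pos=(2.699,-4.953), heading=138, 21 segment(s) drawn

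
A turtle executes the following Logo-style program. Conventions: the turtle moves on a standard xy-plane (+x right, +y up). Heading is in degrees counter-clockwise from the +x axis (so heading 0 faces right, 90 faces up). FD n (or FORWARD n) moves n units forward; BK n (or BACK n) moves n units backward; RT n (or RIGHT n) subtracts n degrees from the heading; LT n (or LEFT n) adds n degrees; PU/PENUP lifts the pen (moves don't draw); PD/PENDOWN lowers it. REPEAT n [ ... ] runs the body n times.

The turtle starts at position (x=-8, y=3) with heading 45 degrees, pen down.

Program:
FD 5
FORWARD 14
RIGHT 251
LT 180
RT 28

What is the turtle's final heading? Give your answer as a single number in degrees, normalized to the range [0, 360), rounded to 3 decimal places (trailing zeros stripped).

Executing turtle program step by step:
Start: pos=(-8,3), heading=45, pen down
FD 5: (-8,3) -> (-4.464,6.536) [heading=45, draw]
FD 14: (-4.464,6.536) -> (5.435,16.435) [heading=45, draw]
RT 251: heading 45 -> 154
LT 180: heading 154 -> 334
RT 28: heading 334 -> 306
Final: pos=(5.435,16.435), heading=306, 2 segment(s) drawn

Answer: 306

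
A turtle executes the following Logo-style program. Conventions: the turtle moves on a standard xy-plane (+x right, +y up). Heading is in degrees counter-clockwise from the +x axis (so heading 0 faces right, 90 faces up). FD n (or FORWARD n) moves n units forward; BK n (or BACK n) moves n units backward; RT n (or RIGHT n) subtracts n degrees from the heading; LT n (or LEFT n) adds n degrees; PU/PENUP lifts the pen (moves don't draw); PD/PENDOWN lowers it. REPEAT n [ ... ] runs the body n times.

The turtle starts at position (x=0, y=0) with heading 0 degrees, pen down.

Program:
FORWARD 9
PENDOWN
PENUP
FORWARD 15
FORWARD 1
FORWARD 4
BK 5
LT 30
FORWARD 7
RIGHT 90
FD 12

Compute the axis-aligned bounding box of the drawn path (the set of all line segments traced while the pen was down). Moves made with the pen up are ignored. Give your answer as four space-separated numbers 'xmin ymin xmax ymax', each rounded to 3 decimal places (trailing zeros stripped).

Answer: 0 0 9 0

Derivation:
Executing turtle program step by step:
Start: pos=(0,0), heading=0, pen down
FD 9: (0,0) -> (9,0) [heading=0, draw]
PD: pen down
PU: pen up
FD 15: (9,0) -> (24,0) [heading=0, move]
FD 1: (24,0) -> (25,0) [heading=0, move]
FD 4: (25,0) -> (29,0) [heading=0, move]
BK 5: (29,0) -> (24,0) [heading=0, move]
LT 30: heading 0 -> 30
FD 7: (24,0) -> (30.062,3.5) [heading=30, move]
RT 90: heading 30 -> 300
FD 12: (30.062,3.5) -> (36.062,-6.892) [heading=300, move]
Final: pos=(36.062,-6.892), heading=300, 1 segment(s) drawn

Segment endpoints: x in {0, 9}, y in {0}
xmin=0, ymin=0, xmax=9, ymax=0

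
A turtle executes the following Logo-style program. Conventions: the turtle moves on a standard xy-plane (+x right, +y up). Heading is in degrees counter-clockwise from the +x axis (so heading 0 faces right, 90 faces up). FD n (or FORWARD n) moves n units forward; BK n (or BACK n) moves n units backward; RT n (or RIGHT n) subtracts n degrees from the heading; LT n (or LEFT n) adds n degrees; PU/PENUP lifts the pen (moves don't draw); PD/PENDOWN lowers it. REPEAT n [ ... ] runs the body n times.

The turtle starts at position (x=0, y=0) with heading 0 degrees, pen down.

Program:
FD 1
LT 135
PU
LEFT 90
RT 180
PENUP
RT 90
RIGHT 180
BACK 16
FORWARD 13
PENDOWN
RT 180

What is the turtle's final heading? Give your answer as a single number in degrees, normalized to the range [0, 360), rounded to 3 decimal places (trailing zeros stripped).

Executing turtle program step by step:
Start: pos=(0,0), heading=0, pen down
FD 1: (0,0) -> (1,0) [heading=0, draw]
LT 135: heading 0 -> 135
PU: pen up
LT 90: heading 135 -> 225
RT 180: heading 225 -> 45
PU: pen up
RT 90: heading 45 -> 315
RT 180: heading 315 -> 135
BK 16: (1,0) -> (12.314,-11.314) [heading=135, move]
FD 13: (12.314,-11.314) -> (3.121,-2.121) [heading=135, move]
PD: pen down
RT 180: heading 135 -> 315
Final: pos=(3.121,-2.121), heading=315, 1 segment(s) drawn

Answer: 315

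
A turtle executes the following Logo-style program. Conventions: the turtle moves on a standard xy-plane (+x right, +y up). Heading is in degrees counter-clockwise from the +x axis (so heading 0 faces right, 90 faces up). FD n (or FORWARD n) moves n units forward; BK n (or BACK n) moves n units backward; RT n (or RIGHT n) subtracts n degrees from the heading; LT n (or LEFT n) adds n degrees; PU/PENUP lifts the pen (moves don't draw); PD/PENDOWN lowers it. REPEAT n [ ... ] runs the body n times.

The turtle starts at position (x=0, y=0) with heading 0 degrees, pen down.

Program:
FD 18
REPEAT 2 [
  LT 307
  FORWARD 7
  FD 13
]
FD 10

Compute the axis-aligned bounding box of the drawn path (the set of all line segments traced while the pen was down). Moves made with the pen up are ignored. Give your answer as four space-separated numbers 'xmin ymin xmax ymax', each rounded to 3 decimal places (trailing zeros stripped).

Executing turtle program step by step:
Start: pos=(0,0), heading=0, pen down
FD 18: (0,0) -> (18,0) [heading=0, draw]
REPEAT 2 [
  -- iteration 1/2 --
  LT 307: heading 0 -> 307
  FD 7: (18,0) -> (22.213,-5.59) [heading=307, draw]
  FD 13: (22.213,-5.59) -> (30.036,-15.973) [heading=307, draw]
  -- iteration 2/2 --
  LT 307: heading 307 -> 254
  FD 7: (30.036,-15.973) -> (28.107,-22.702) [heading=254, draw]
  FD 13: (28.107,-22.702) -> (24.524,-35.198) [heading=254, draw]
]
FD 10: (24.524,-35.198) -> (21.767,-44.811) [heading=254, draw]
Final: pos=(21.767,-44.811), heading=254, 6 segment(s) drawn

Segment endpoints: x in {0, 18, 21.767, 22.213, 24.524, 28.107, 30.036}, y in {-44.811, -35.198, -22.702, -15.973, -5.59, 0}
xmin=0, ymin=-44.811, xmax=30.036, ymax=0

Answer: 0 -44.811 30.036 0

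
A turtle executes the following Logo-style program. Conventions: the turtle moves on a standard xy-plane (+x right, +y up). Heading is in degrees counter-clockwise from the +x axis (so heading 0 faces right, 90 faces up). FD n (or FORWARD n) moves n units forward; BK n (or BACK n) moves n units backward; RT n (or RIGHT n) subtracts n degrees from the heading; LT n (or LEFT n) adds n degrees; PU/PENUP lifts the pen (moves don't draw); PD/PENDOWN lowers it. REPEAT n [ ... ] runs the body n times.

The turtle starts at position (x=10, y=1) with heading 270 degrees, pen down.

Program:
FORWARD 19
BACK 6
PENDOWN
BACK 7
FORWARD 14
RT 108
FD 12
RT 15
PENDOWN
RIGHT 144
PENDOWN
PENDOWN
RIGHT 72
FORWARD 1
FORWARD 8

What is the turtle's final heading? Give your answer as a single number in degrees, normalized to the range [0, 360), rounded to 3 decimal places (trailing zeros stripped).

Answer: 291

Derivation:
Executing turtle program step by step:
Start: pos=(10,1), heading=270, pen down
FD 19: (10,1) -> (10,-18) [heading=270, draw]
BK 6: (10,-18) -> (10,-12) [heading=270, draw]
PD: pen down
BK 7: (10,-12) -> (10,-5) [heading=270, draw]
FD 14: (10,-5) -> (10,-19) [heading=270, draw]
RT 108: heading 270 -> 162
FD 12: (10,-19) -> (-1.413,-15.292) [heading=162, draw]
RT 15: heading 162 -> 147
PD: pen down
RT 144: heading 147 -> 3
PD: pen down
PD: pen down
RT 72: heading 3 -> 291
FD 1: (-1.413,-15.292) -> (-1.054,-16.225) [heading=291, draw]
FD 8: (-1.054,-16.225) -> (1.813,-23.694) [heading=291, draw]
Final: pos=(1.813,-23.694), heading=291, 7 segment(s) drawn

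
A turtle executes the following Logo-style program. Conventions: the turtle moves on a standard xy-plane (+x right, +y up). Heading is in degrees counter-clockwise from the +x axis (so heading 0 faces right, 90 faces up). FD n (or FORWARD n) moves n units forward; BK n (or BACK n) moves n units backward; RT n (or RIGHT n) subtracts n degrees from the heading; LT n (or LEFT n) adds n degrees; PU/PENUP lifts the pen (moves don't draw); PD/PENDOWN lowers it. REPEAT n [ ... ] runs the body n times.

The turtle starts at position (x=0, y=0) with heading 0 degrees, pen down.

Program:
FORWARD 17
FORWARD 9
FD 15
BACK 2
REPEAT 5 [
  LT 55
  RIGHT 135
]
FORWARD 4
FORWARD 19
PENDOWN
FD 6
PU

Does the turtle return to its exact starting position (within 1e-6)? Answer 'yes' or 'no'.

Answer: no

Derivation:
Executing turtle program step by step:
Start: pos=(0,0), heading=0, pen down
FD 17: (0,0) -> (17,0) [heading=0, draw]
FD 9: (17,0) -> (26,0) [heading=0, draw]
FD 15: (26,0) -> (41,0) [heading=0, draw]
BK 2: (41,0) -> (39,0) [heading=0, draw]
REPEAT 5 [
  -- iteration 1/5 --
  LT 55: heading 0 -> 55
  RT 135: heading 55 -> 280
  -- iteration 2/5 --
  LT 55: heading 280 -> 335
  RT 135: heading 335 -> 200
  -- iteration 3/5 --
  LT 55: heading 200 -> 255
  RT 135: heading 255 -> 120
  -- iteration 4/5 --
  LT 55: heading 120 -> 175
  RT 135: heading 175 -> 40
  -- iteration 5/5 --
  LT 55: heading 40 -> 95
  RT 135: heading 95 -> 320
]
FD 4: (39,0) -> (42.064,-2.571) [heading=320, draw]
FD 19: (42.064,-2.571) -> (56.619,-14.784) [heading=320, draw]
PD: pen down
FD 6: (56.619,-14.784) -> (61.215,-18.641) [heading=320, draw]
PU: pen up
Final: pos=(61.215,-18.641), heading=320, 7 segment(s) drawn

Start position: (0, 0)
Final position: (61.215, -18.641)
Distance = 63.991; >= 1e-6 -> NOT closed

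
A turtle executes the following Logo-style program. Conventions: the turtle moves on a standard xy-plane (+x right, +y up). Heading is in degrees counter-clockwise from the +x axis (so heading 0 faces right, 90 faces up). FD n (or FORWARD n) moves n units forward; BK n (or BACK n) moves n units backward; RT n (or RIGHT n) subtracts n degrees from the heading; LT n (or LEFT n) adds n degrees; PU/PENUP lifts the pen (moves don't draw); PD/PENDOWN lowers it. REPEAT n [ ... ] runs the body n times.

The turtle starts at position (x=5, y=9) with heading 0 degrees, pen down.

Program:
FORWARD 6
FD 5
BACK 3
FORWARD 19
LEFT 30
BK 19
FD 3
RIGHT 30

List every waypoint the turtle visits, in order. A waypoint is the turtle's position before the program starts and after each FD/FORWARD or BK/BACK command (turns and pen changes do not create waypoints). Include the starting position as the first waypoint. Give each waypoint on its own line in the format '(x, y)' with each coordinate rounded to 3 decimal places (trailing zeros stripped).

Answer: (5, 9)
(11, 9)
(16, 9)
(13, 9)
(32, 9)
(15.546, -0.5)
(18.144, 1)

Derivation:
Executing turtle program step by step:
Start: pos=(5,9), heading=0, pen down
FD 6: (5,9) -> (11,9) [heading=0, draw]
FD 5: (11,9) -> (16,9) [heading=0, draw]
BK 3: (16,9) -> (13,9) [heading=0, draw]
FD 19: (13,9) -> (32,9) [heading=0, draw]
LT 30: heading 0 -> 30
BK 19: (32,9) -> (15.546,-0.5) [heading=30, draw]
FD 3: (15.546,-0.5) -> (18.144,1) [heading=30, draw]
RT 30: heading 30 -> 0
Final: pos=(18.144,1), heading=0, 6 segment(s) drawn
Waypoints (7 total):
(5, 9)
(11, 9)
(16, 9)
(13, 9)
(32, 9)
(15.546, -0.5)
(18.144, 1)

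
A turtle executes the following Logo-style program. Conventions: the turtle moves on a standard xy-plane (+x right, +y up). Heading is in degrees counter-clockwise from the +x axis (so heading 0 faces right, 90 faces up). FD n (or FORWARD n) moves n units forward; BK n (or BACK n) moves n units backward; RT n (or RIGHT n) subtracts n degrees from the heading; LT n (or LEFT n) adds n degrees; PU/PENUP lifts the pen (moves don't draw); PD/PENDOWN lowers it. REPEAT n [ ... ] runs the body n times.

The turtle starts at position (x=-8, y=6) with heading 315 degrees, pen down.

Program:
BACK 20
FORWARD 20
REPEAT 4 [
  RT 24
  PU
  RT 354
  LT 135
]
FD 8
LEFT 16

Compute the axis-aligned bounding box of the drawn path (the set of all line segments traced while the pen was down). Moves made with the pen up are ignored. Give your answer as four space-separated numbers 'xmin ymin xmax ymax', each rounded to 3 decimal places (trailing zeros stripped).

Answer: -22.142 6 -8 20.142

Derivation:
Executing turtle program step by step:
Start: pos=(-8,6), heading=315, pen down
BK 20: (-8,6) -> (-22.142,20.142) [heading=315, draw]
FD 20: (-22.142,20.142) -> (-8,6) [heading=315, draw]
REPEAT 4 [
  -- iteration 1/4 --
  RT 24: heading 315 -> 291
  PU: pen up
  RT 354: heading 291 -> 297
  LT 135: heading 297 -> 72
  -- iteration 2/4 --
  RT 24: heading 72 -> 48
  PU: pen up
  RT 354: heading 48 -> 54
  LT 135: heading 54 -> 189
  -- iteration 3/4 --
  RT 24: heading 189 -> 165
  PU: pen up
  RT 354: heading 165 -> 171
  LT 135: heading 171 -> 306
  -- iteration 4/4 --
  RT 24: heading 306 -> 282
  PU: pen up
  RT 354: heading 282 -> 288
  LT 135: heading 288 -> 63
]
FD 8: (-8,6) -> (-4.368,13.128) [heading=63, move]
LT 16: heading 63 -> 79
Final: pos=(-4.368,13.128), heading=79, 2 segment(s) drawn

Segment endpoints: x in {-22.142, -8}, y in {6, 20.142}
xmin=-22.142, ymin=6, xmax=-8, ymax=20.142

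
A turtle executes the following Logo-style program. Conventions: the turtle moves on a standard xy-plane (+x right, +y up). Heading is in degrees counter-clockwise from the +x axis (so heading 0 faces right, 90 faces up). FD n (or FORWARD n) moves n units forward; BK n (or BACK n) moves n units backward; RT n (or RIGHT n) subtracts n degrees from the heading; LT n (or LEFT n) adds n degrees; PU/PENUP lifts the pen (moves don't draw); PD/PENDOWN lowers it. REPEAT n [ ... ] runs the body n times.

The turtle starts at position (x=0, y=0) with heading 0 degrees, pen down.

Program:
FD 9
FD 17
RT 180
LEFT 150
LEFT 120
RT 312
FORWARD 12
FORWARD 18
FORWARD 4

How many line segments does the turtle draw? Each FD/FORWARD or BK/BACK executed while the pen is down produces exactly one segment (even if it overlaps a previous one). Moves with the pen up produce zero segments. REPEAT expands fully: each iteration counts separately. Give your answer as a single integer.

Answer: 5

Derivation:
Executing turtle program step by step:
Start: pos=(0,0), heading=0, pen down
FD 9: (0,0) -> (9,0) [heading=0, draw]
FD 17: (9,0) -> (26,0) [heading=0, draw]
RT 180: heading 0 -> 180
LT 150: heading 180 -> 330
LT 120: heading 330 -> 90
RT 312: heading 90 -> 138
FD 12: (26,0) -> (17.082,8.03) [heading=138, draw]
FD 18: (17.082,8.03) -> (3.706,20.074) [heading=138, draw]
FD 4: (3.706,20.074) -> (0.733,22.75) [heading=138, draw]
Final: pos=(0.733,22.75), heading=138, 5 segment(s) drawn
Segments drawn: 5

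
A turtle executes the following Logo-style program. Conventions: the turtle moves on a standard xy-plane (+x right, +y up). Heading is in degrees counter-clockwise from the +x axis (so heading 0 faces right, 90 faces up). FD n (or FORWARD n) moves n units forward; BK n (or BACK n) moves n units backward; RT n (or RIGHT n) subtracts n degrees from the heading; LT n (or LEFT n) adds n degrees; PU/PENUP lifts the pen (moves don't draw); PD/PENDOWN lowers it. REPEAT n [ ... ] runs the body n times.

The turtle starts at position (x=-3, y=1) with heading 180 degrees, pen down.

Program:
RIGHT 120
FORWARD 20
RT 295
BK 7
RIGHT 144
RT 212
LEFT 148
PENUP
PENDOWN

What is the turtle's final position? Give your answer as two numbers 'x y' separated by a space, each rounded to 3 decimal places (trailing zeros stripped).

Executing turtle program step by step:
Start: pos=(-3,1), heading=180, pen down
RT 120: heading 180 -> 60
FD 20: (-3,1) -> (7,18.321) [heading=60, draw]
RT 295: heading 60 -> 125
BK 7: (7,18.321) -> (11.015,12.586) [heading=125, draw]
RT 144: heading 125 -> 341
RT 212: heading 341 -> 129
LT 148: heading 129 -> 277
PU: pen up
PD: pen down
Final: pos=(11.015,12.586), heading=277, 2 segment(s) drawn

Answer: 11.015 12.586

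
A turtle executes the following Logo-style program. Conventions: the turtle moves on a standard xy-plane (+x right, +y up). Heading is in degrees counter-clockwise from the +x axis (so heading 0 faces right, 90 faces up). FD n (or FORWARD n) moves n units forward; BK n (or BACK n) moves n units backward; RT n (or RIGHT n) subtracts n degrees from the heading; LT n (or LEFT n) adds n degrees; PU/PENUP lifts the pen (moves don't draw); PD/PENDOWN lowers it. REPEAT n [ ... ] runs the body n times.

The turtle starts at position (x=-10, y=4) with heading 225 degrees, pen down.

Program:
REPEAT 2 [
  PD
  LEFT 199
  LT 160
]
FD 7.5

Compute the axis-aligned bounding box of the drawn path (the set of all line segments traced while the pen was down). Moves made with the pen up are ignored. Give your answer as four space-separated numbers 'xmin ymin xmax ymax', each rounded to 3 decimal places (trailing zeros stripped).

Executing turtle program step by step:
Start: pos=(-10,4), heading=225, pen down
REPEAT 2 [
  -- iteration 1/2 --
  PD: pen down
  LT 199: heading 225 -> 64
  LT 160: heading 64 -> 224
  -- iteration 2/2 --
  PD: pen down
  LT 199: heading 224 -> 63
  LT 160: heading 63 -> 223
]
FD 7.5: (-10,4) -> (-15.485,-1.115) [heading=223, draw]
Final: pos=(-15.485,-1.115), heading=223, 1 segment(s) drawn

Segment endpoints: x in {-15.485, -10}, y in {-1.115, 4}
xmin=-15.485, ymin=-1.115, xmax=-10, ymax=4

Answer: -15.485 -1.115 -10 4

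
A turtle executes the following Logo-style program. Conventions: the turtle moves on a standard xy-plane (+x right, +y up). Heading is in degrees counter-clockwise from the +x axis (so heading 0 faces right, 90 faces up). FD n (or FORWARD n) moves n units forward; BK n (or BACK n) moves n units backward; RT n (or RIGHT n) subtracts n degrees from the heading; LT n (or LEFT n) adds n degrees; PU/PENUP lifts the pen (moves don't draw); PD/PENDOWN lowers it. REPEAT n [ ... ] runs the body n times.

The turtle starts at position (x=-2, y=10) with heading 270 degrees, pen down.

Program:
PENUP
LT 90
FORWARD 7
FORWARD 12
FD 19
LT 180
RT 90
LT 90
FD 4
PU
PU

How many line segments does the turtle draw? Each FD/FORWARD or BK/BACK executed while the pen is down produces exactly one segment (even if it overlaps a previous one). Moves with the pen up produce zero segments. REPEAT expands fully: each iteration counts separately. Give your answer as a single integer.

Executing turtle program step by step:
Start: pos=(-2,10), heading=270, pen down
PU: pen up
LT 90: heading 270 -> 0
FD 7: (-2,10) -> (5,10) [heading=0, move]
FD 12: (5,10) -> (17,10) [heading=0, move]
FD 19: (17,10) -> (36,10) [heading=0, move]
LT 180: heading 0 -> 180
RT 90: heading 180 -> 90
LT 90: heading 90 -> 180
FD 4: (36,10) -> (32,10) [heading=180, move]
PU: pen up
PU: pen up
Final: pos=(32,10), heading=180, 0 segment(s) drawn
Segments drawn: 0

Answer: 0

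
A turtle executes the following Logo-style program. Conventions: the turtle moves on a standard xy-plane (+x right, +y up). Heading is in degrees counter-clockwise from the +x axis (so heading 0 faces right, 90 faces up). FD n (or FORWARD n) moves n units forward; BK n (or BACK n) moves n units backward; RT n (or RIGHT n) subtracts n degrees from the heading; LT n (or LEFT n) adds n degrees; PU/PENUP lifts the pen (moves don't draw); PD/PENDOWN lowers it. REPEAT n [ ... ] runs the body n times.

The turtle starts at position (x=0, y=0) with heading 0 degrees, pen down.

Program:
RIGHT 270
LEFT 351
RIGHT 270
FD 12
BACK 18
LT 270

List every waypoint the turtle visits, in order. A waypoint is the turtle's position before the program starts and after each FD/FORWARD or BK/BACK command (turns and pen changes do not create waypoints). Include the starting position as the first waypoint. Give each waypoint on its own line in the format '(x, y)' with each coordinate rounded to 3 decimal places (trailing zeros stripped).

Executing turtle program step by step:
Start: pos=(0,0), heading=0, pen down
RT 270: heading 0 -> 90
LT 351: heading 90 -> 81
RT 270: heading 81 -> 171
FD 12: (0,0) -> (-11.852,1.877) [heading=171, draw]
BK 18: (-11.852,1.877) -> (5.926,-0.939) [heading=171, draw]
LT 270: heading 171 -> 81
Final: pos=(5.926,-0.939), heading=81, 2 segment(s) drawn
Waypoints (3 total):
(0, 0)
(-11.852, 1.877)
(5.926, -0.939)

Answer: (0, 0)
(-11.852, 1.877)
(5.926, -0.939)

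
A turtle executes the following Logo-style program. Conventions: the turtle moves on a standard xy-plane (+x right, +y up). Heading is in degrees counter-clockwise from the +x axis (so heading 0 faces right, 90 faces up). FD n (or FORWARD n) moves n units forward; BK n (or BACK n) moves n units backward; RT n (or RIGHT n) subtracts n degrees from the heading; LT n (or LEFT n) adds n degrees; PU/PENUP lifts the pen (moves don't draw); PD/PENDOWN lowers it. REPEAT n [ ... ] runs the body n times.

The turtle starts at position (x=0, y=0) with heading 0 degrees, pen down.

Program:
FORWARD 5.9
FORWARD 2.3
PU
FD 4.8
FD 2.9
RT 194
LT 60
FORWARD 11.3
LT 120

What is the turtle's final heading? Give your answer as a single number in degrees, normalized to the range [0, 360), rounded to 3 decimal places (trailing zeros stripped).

Answer: 346

Derivation:
Executing turtle program step by step:
Start: pos=(0,0), heading=0, pen down
FD 5.9: (0,0) -> (5.9,0) [heading=0, draw]
FD 2.3: (5.9,0) -> (8.2,0) [heading=0, draw]
PU: pen up
FD 4.8: (8.2,0) -> (13,0) [heading=0, move]
FD 2.9: (13,0) -> (15.9,0) [heading=0, move]
RT 194: heading 0 -> 166
LT 60: heading 166 -> 226
FD 11.3: (15.9,0) -> (8.05,-8.129) [heading=226, move]
LT 120: heading 226 -> 346
Final: pos=(8.05,-8.129), heading=346, 2 segment(s) drawn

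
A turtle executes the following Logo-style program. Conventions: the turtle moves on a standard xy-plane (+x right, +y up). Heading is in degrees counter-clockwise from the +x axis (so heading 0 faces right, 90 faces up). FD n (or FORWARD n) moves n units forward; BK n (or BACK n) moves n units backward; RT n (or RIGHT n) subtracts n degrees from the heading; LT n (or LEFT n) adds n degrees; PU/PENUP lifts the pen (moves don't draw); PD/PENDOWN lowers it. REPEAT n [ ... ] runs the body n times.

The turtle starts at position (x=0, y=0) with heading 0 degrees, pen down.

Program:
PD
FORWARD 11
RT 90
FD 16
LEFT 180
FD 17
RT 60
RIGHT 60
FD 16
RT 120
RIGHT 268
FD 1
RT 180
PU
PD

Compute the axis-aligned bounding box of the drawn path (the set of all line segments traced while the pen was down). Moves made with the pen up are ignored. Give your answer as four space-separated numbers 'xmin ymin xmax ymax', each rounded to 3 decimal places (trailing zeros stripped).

Answer: 0 -16 25.386 1

Derivation:
Executing turtle program step by step:
Start: pos=(0,0), heading=0, pen down
PD: pen down
FD 11: (0,0) -> (11,0) [heading=0, draw]
RT 90: heading 0 -> 270
FD 16: (11,0) -> (11,-16) [heading=270, draw]
LT 180: heading 270 -> 90
FD 17: (11,-16) -> (11,1) [heading=90, draw]
RT 60: heading 90 -> 30
RT 60: heading 30 -> 330
FD 16: (11,1) -> (24.856,-7) [heading=330, draw]
RT 120: heading 330 -> 210
RT 268: heading 210 -> 302
FD 1: (24.856,-7) -> (25.386,-7.848) [heading=302, draw]
RT 180: heading 302 -> 122
PU: pen up
PD: pen down
Final: pos=(25.386,-7.848), heading=122, 5 segment(s) drawn

Segment endpoints: x in {0, 11, 11, 11, 24.856, 25.386}, y in {-16, -7.848, -7, 0, 1}
xmin=0, ymin=-16, xmax=25.386, ymax=1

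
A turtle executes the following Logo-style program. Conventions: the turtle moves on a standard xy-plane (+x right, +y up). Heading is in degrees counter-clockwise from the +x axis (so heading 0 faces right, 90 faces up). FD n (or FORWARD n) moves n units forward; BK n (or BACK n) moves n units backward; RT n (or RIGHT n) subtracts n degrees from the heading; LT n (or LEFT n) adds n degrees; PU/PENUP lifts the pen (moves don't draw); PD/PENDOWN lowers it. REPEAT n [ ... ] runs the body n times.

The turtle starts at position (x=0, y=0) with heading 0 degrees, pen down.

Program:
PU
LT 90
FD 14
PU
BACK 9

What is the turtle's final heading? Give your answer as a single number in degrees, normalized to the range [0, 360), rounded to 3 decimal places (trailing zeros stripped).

Answer: 90

Derivation:
Executing turtle program step by step:
Start: pos=(0,0), heading=0, pen down
PU: pen up
LT 90: heading 0 -> 90
FD 14: (0,0) -> (0,14) [heading=90, move]
PU: pen up
BK 9: (0,14) -> (0,5) [heading=90, move]
Final: pos=(0,5), heading=90, 0 segment(s) drawn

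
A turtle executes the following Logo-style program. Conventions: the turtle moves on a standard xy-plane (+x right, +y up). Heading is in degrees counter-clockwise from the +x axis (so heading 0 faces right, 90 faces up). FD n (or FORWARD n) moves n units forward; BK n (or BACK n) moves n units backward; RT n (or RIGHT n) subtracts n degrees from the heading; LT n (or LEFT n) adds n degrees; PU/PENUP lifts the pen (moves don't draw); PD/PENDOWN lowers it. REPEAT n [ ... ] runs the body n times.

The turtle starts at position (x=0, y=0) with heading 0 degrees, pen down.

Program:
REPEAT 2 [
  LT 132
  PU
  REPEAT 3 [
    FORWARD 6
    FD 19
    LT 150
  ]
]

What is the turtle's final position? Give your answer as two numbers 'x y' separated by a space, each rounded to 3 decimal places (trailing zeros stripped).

Executing turtle program step by step:
Start: pos=(0,0), heading=0, pen down
REPEAT 2 [
  -- iteration 1/2 --
  LT 132: heading 0 -> 132
  PU: pen up
  REPEAT 3 [
    -- iteration 1/3 --
    FD 6: (0,0) -> (-4.015,4.459) [heading=132, move]
    FD 19: (-4.015,4.459) -> (-16.728,18.579) [heading=132, move]
    LT 150: heading 132 -> 282
    -- iteration 2/3 --
    FD 6: (-16.728,18.579) -> (-15.481,12.71) [heading=282, move]
    FD 19: (-15.481,12.71) -> (-11.53,-5.875) [heading=282, move]
    LT 150: heading 282 -> 72
    -- iteration 3/3 --
    FD 6: (-11.53,-5.875) -> (-9.676,-0.169) [heading=72, move]
    FD 19: (-9.676,-0.169) -> (-3.805,17.901) [heading=72, move]
    LT 150: heading 72 -> 222
  ]
  -- iteration 2/2 --
  LT 132: heading 222 -> 354
  PU: pen up
  REPEAT 3 [
    -- iteration 1/3 --
    FD 6: (-3.805,17.901) -> (2.162,17.274) [heading=354, move]
    FD 19: (2.162,17.274) -> (21.058,15.288) [heading=354, move]
    LT 150: heading 354 -> 144
    -- iteration 2/3 --
    FD 6: (21.058,15.288) -> (16.204,18.815) [heading=144, move]
    FD 19: (16.204,18.815) -> (0.833,29.983) [heading=144, move]
    LT 150: heading 144 -> 294
    -- iteration 3/3 --
    FD 6: (0.833,29.983) -> (3.273,24.501) [heading=294, move]
    FD 19: (3.273,24.501) -> (11.001,7.144) [heading=294, move]
    LT 150: heading 294 -> 84
  ]
]
Final: pos=(11.001,7.144), heading=84, 0 segment(s) drawn

Answer: 11.001 7.144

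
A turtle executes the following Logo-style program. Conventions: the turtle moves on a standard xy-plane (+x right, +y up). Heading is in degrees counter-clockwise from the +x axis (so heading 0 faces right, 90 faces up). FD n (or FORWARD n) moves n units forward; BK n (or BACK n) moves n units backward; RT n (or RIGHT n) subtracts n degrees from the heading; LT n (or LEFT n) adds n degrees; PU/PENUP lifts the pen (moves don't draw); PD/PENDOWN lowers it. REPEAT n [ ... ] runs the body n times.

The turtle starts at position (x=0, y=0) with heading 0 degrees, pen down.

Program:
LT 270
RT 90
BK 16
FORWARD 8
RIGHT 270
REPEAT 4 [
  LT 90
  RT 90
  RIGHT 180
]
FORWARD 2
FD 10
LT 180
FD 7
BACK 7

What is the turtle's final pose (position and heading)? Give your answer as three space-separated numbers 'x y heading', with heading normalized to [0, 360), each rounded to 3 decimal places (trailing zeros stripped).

Executing turtle program step by step:
Start: pos=(0,0), heading=0, pen down
LT 270: heading 0 -> 270
RT 90: heading 270 -> 180
BK 16: (0,0) -> (16,0) [heading=180, draw]
FD 8: (16,0) -> (8,0) [heading=180, draw]
RT 270: heading 180 -> 270
REPEAT 4 [
  -- iteration 1/4 --
  LT 90: heading 270 -> 0
  RT 90: heading 0 -> 270
  RT 180: heading 270 -> 90
  -- iteration 2/4 --
  LT 90: heading 90 -> 180
  RT 90: heading 180 -> 90
  RT 180: heading 90 -> 270
  -- iteration 3/4 --
  LT 90: heading 270 -> 0
  RT 90: heading 0 -> 270
  RT 180: heading 270 -> 90
  -- iteration 4/4 --
  LT 90: heading 90 -> 180
  RT 90: heading 180 -> 90
  RT 180: heading 90 -> 270
]
FD 2: (8,0) -> (8,-2) [heading=270, draw]
FD 10: (8,-2) -> (8,-12) [heading=270, draw]
LT 180: heading 270 -> 90
FD 7: (8,-12) -> (8,-5) [heading=90, draw]
BK 7: (8,-5) -> (8,-12) [heading=90, draw]
Final: pos=(8,-12), heading=90, 6 segment(s) drawn

Answer: 8 -12 90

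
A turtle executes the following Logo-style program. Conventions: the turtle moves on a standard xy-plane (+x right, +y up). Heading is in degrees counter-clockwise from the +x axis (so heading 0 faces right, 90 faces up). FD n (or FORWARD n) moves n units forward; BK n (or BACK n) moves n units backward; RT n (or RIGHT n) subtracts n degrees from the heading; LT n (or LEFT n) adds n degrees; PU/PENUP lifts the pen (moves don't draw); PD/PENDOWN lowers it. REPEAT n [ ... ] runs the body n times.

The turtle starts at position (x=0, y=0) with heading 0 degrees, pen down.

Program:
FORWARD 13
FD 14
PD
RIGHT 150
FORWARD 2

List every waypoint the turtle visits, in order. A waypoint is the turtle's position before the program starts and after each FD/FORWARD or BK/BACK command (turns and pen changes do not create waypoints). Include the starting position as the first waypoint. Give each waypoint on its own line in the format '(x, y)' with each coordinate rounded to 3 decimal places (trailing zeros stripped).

Executing turtle program step by step:
Start: pos=(0,0), heading=0, pen down
FD 13: (0,0) -> (13,0) [heading=0, draw]
FD 14: (13,0) -> (27,0) [heading=0, draw]
PD: pen down
RT 150: heading 0 -> 210
FD 2: (27,0) -> (25.268,-1) [heading=210, draw]
Final: pos=(25.268,-1), heading=210, 3 segment(s) drawn
Waypoints (4 total):
(0, 0)
(13, 0)
(27, 0)
(25.268, -1)

Answer: (0, 0)
(13, 0)
(27, 0)
(25.268, -1)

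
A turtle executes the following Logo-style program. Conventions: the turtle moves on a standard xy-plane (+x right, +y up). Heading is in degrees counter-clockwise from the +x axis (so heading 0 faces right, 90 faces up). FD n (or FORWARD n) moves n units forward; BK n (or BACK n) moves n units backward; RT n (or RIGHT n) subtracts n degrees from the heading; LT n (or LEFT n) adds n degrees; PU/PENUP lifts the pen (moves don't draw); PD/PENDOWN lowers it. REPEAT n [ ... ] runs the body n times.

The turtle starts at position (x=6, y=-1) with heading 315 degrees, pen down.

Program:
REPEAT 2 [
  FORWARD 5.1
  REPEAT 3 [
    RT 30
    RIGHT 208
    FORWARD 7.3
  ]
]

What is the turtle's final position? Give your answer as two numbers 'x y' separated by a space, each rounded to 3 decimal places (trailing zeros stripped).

Executing turtle program step by step:
Start: pos=(6,-1), heading=315, pen down
REPEAT 2 [
  -- iteration 1/2 --
  FD 5.1: (6,-1) -> (9.606,-4.606) [heading=315, draw]
  REPEAT 3 [
    -- iteration 1/3 --
    RT 30: heading 315 -> 285
    RT 208: heading 285 -> 77
    FD 7.3: (9.606,-4.606) -> (11.248,2.507) [heading=77, draw]
    -- iteration 2/3 --
    RT 30: heading 77 -> 47
    RT 208: heading 47 -> 199
    FD 7.3: (11.248,2.507) -> (4.346,0.13) [heading=199, draw]
    -- iteration 3/3 --
    RT 30: heading 199 -> 169
    RT 208: heading 169 -> 321
    FD 7.3: (4.346,0.13) -> (10.019,-4.464) [heading=321, draw]
  ]
  -- iteration 2/2 --
  FD 5.1: (10.019,-4.464) -> (13.983,-7.674) [heading=321, draw]
  REPEAT 3 [
    -- iteration 1/3 --
    RT 30: heading 321 -> 291
    RT 208: heading 291 -> 83
    FD 7.3: (13.983,-7.674) -> (14.872,-0.428) [heading=83, draw]
    -- iteration 2/3 --
    RT 30: heading 83 -> 53
    RT 208: heading 53 -> 205
    FD 7.3: (14.872,-0.428) -> (8.256,-3.513) [heading=205, draw]
    -- iteration 3/3 --
    RT 30: heading 205 -> 175
    RT 208: heading 175 -> 327
    FD 7.3: (8.256,-3.513) -> (14.379,-7.489) [heading=327, draw]
  ]
]
Final: pos=(14.379,-7.489), heading=327, 8 segment(s) drawn

Answer: 14.379 -7.489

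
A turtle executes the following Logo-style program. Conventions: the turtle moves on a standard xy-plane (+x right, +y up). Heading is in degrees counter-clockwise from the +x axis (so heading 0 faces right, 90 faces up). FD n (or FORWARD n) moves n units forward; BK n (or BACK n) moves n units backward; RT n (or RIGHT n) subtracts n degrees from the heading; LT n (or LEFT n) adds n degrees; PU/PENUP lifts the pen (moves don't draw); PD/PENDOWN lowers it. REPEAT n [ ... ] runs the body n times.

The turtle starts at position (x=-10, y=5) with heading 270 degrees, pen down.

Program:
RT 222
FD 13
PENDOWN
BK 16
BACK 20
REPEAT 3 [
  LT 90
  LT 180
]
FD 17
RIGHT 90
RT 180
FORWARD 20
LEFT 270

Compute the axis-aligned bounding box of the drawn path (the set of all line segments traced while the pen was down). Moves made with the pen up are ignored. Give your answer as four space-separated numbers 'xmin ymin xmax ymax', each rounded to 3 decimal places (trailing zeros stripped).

Executing turtle program step by step:
Start: pos=(-10,5), heading=270, pen down
RT 222: heading 270 -> 48
FD 13: (-10,5) -> (-1.301,14.661) [heading=48, draw]
PD: pen down
BK 16: (-1.301,14.661) -> (-12.007,2.771) [heading=48, draw]
BK 20: (-12.007,2.771) -> (-25.39,-12.092) [heading=48, draw]
REPEAT 3 [
  -- iteration 1/3 --
  LT 90: heading 48 -> 138
  LT 180: heading 138 -> 318
  -- iteration 2/3 --
  LT 90: heading 318 -> 48
  LT 180: heading 48 -> 228
  -- iteration 3/3 --
  LT 90: heading 228 -> 318
  LT 180: heading 318 -> 138
]
FD 17: (-25.39,-12.092) -> (-38.023,-0.717) [heading=138, draw]
RT 90: heading 138 -> 48
RT 180: heading 48 -> 228
FD 20: (-38.023,-0.717) -> (-51.406,-15.58) [heading=228, draw]
LT 270: heading 228 -> 138
Final: pos=(-51.406,-15.58), heading=138, 5 segment(s) drawn

Segment endpoints: x in {-51.406, -38.023, -25.39, -12.007, -10, -1.301}, y in {-15.58, -12.092, -0.717, 2.771, 5, 14.661}
xmin=-51.406, ymin=-15.58, xmax=-1.301, ymax=14.661

Answer: -51.406 -15.58 -1.301 14.661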